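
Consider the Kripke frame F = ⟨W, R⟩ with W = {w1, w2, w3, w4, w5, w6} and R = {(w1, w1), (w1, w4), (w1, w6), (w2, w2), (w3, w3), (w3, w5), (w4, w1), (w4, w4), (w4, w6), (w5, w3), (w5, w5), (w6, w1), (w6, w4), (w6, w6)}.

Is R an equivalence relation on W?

Reflexive: yes — every world is R-related to itself.
Symmetric: yes — every pair in R has its reverse in R.
Transitive: yes — every two-step R-path is closed by a direct edge.
So R is an equivalence relation.

Yes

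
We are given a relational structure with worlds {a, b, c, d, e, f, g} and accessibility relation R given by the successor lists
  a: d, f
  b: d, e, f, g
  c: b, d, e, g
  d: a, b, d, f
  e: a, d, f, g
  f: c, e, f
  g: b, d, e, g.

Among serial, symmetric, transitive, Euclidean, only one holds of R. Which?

serial

Serial: yes — every world has a successor (e.g. a R d).
Symmetric: no — a R f but not f R a.
Transitive: no — a R d and d R b, but not a R b.
Euclidean: no — a R f and a R d, but not f R d.
Only serial holds.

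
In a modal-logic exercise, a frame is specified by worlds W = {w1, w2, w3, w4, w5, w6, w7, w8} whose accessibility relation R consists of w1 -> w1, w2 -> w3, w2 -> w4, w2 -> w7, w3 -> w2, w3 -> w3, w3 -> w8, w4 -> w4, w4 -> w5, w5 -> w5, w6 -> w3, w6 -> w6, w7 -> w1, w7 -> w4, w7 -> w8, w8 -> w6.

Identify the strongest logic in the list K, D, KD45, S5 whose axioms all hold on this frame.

D

Serial (axiom D): yes — every world has a successor (e.g. w1 R w1).
Euclidean (axiom 5): no — w2 R w3 and w2 R w4, but not w3 R w4.
Transitive (axiom 4): no — w2 R w3 and w3 R w8, but not w2 R w8.
Reflexive (axiom T): no — w2 is not related to itself.
So F validates K, D; KD45 would additionally require R to be Euclidean and transitive. The strongest is D.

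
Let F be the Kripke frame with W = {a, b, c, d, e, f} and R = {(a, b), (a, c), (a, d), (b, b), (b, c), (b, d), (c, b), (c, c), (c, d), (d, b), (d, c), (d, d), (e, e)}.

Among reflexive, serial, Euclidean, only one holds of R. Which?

Reflexive: no — a is not related to itself.
Serial: no — f has no R-successor.
Euclidean: yes — any two successors of a common world are R-related.
Only Euclidean holds.

Euclidean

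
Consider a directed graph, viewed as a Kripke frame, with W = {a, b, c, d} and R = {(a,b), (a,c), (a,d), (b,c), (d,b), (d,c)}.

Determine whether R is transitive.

Yes

Transitive: yes — every two-step R-path is closed by a direct edge.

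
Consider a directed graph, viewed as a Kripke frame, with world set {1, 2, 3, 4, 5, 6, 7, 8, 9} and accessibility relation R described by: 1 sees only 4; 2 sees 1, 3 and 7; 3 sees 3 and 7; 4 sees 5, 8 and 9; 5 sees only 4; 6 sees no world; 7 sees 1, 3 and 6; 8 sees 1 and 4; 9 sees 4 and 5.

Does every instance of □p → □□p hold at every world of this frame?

No

Axiom 4 corresponds to the accessibility relation being transitive.
Transitive: no — 1 R 4 and 4 R 5, but not 1 R 5.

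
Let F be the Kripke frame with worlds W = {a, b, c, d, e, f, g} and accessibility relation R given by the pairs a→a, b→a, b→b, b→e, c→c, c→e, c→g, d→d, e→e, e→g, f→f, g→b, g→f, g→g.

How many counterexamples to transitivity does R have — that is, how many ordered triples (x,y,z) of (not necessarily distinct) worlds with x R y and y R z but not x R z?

Enumerating: (b,e,g), (c,g,b), (c,g,f), (e,g,b), (e,g,f), (g,b,a), (g,b,e).

7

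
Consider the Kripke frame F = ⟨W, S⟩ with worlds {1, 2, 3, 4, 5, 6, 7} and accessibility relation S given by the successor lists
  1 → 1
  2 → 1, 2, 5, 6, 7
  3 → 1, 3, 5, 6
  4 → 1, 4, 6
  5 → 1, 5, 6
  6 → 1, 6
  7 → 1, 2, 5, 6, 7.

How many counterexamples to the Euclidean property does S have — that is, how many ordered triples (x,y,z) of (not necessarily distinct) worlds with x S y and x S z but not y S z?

Enumerating: (2,1,2), (2,1,5), (2,1,6), (2,1,7), (2,5,2), (2,5,7), (2,6,2), (2,6,5), (2,6,7), (3,1,3), (3,1,5), (3,1,6), … and 19 more.
Total: 31.

31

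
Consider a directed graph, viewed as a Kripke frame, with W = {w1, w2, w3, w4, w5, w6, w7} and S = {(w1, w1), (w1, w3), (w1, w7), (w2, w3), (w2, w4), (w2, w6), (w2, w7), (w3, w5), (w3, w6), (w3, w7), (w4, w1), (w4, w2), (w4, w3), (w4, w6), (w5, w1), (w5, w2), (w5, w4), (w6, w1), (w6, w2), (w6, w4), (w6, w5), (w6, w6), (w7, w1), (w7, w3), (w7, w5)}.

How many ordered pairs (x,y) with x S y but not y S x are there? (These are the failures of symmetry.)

13

Enumerating: (w1,w3), (w2,w3), (w2,w7), (w3,w5), (w3,w6), (w4,w1), (w4,w3), (w5,w1), (w5,w2), (w5,w4), (w6,w1), (w6,w5), (w7,w5).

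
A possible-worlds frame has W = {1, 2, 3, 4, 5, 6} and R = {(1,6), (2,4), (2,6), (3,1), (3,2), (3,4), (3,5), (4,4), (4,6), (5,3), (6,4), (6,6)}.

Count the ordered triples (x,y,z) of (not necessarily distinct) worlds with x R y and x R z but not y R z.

Enumerating: (3,1,1), (3,1,2), (3,1,4), (3,1,5), (3,2,1), (3,2,2), (3,2,5), (3,4,1), (3,4,2), (3,4,5), (3,5,1), (3,5,2), (3,5,4), (3,5,5), (5,3,3).

15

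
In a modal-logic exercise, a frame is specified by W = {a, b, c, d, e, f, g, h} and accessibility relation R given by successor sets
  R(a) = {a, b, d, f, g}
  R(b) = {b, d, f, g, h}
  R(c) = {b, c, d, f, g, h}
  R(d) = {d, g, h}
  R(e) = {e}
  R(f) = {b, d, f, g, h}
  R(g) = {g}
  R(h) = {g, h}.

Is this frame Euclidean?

Euclidean: no — a R d and a R b, but not d R b.

No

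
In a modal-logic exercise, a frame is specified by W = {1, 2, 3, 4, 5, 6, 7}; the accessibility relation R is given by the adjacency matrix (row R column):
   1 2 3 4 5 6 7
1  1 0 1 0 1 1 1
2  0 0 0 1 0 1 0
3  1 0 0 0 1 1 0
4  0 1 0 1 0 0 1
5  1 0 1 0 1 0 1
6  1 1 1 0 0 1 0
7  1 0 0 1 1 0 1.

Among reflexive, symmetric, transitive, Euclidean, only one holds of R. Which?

symmetric

Reflexive: no — 2 is not related to itself.
Symmetric: yes — every pair in R has its reverse in R.
Transitive: no — 1 R 6 and 6 R 2, but not 1 R 2.
Euclidean: no — 1 R 3 and 1 R 7, but not 3 R 7.
Only symmetric holds.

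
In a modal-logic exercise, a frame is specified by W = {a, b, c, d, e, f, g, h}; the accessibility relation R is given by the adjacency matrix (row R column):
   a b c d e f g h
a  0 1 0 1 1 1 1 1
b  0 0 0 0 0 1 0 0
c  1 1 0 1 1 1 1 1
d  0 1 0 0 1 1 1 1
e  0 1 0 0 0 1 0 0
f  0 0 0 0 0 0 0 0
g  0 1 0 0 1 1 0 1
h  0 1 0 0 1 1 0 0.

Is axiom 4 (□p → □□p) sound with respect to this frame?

By correspondence theory, 4 is valid on a frame iff R is transitive.
Transitive: yes — every two-step R-path is closed by a direct edge.

Yes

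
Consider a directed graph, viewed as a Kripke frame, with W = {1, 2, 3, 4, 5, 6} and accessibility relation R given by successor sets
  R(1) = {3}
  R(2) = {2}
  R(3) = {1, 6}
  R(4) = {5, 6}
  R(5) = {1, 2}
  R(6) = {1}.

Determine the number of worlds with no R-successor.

0

R is serial; there are no such worlds.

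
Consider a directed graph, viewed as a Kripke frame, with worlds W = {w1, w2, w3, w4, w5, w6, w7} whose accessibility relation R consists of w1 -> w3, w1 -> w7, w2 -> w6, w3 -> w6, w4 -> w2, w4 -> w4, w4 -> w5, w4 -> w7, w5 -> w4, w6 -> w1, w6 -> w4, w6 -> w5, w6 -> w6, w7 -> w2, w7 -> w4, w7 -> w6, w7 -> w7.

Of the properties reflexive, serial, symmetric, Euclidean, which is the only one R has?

serial

Reflexive: no — w1 is not related to itself.
Serial: yes — every world has a successor (e.g. w1 R w3).
Symmetric: no — w1 R w3 but not w3 R w1.
Euclidean: no — w1 R w3 and w1 R w7, but not w3 R w7.
Only serial holds.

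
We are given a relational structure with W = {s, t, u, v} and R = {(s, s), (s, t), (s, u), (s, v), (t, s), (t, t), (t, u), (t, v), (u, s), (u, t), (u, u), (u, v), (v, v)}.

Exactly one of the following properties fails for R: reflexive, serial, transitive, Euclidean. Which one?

Reflexive: yes — every world is R-related to itself.
Serial: yes — every world has a successor (e.g. s R s).
Transitive: yes — every two-step R-path is closed by a direct edge.
Euclidean: no — s R v and s R t, but not v R t.
Only Euclidean fails.

Euclidean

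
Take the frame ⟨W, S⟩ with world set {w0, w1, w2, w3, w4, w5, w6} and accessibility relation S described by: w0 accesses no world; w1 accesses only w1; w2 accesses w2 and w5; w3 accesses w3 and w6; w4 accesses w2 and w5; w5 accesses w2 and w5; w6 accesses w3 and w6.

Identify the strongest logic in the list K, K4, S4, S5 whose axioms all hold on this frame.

Transitive (axiom 4): yes — every two-step S-path is closed by a direct edge.
Reflexive (axiom T): no — w0 is not related to itself.
Euclidean (axiom 5): yes — any two successors of a common world are S-related.
So F validates K, K4; S4 would additionally require S to be reflexive. The strongest is K4.

K4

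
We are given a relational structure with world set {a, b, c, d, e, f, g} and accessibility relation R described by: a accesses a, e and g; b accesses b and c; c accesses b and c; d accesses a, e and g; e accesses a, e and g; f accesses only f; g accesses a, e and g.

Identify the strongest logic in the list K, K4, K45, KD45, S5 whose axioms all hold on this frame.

KD45

Transitive (axiom 4): yes — every two-step R-path is closed by a direct edge.
Euclidean (axiom 5): yes — any two successors of a common world are R-related.
Serial (axiom D): yes — every world has a successor (e.g. a R a).
Reflexive (axiom T): no — d is not related to itself.
So F validates K, K4, K45, KD45; S5 would additionally require R to be reflexive. The strongest is KD45.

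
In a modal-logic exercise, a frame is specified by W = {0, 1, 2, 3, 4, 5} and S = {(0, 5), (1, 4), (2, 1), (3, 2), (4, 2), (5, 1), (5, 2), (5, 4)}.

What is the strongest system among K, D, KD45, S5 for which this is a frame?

Serial (axiom D): yes — every world has a successor (e.g. 0 S 5).
Euclidean (axiom 5): no — 5 S 1 and 5 S 2, but not 1 S 2.
Transitive (axiom 4): no — 0 S 5 and 5 S 1, but not 0 S 1.
Reflexive (axiom T): no — 0 is not related to itself.
So F validates K, D; KD45 would additionally require S to be Euclidean and transitive. The strongest is D.

D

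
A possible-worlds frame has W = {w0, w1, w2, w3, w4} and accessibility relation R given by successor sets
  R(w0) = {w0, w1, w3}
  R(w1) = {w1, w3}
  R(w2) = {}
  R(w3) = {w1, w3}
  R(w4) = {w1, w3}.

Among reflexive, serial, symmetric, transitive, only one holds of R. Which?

Reflexive: no — w2 is not related to itself.
Serial: no — w2 has no R-successor.
Symmetric: no — w0 R w1 but not w1 R w0.
Transitive: yes — every two-step R-path is closed by a direct edge.
Only transitive holds.

transitive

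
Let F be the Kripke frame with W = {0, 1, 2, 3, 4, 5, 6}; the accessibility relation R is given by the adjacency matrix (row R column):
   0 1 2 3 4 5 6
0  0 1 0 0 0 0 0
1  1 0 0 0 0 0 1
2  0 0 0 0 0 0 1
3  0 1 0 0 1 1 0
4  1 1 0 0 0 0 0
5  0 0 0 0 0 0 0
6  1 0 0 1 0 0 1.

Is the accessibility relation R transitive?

No

Transitive: no — 0 R 1 and 1 R 6, but not 0 R 6.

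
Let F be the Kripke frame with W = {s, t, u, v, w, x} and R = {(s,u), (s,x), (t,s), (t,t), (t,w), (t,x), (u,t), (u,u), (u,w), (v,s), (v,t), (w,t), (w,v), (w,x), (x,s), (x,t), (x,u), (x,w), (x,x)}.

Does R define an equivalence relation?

Reflexive: no — s is not related to itself.
Symmetric: no — s R u but not u R s.
Transitive: no — s R u and u R t, but not s R t.
So R is not an equivalence relation.

No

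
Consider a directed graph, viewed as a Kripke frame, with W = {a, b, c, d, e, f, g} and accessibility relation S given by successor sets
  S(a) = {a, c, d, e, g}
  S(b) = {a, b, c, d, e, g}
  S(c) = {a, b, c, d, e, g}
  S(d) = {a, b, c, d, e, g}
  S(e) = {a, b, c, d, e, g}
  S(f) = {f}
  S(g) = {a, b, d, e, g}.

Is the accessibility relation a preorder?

Reflexive: yes — every world is S-related to itself.
Transitive: no — a S c and c S b, but not a S b.
So S is not a preorder.

No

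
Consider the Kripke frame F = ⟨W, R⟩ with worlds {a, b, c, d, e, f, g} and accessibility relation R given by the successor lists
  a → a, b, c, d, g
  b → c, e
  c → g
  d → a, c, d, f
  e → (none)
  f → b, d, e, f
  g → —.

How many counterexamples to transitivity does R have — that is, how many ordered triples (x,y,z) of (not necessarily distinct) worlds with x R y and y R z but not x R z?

Enumerating: (a,b,e), (a,d,f), (b,c,g), (d,a,b), (d,a,g), (d,c,g), (d,f,b), (d,f,e), (f,b,c), (f,d,a), (f,d,c).

11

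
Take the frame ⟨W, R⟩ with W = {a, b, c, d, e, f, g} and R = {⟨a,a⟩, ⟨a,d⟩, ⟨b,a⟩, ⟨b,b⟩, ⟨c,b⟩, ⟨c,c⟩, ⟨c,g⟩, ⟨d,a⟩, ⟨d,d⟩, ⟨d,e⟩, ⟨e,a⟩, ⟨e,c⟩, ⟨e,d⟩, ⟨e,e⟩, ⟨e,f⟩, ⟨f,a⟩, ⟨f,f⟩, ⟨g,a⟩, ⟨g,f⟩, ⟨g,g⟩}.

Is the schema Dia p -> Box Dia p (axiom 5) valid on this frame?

No

Axiom 5 corresponds to the accessibility relation being Euclidean.
Euclidean: no — c R b and c R g, but not b R g.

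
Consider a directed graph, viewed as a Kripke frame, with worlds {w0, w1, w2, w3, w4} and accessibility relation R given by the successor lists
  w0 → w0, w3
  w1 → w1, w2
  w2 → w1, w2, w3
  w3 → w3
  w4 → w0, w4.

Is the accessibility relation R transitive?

Transitive: no — w1 R w2 and w2 R w3, but not w1 R w3.

No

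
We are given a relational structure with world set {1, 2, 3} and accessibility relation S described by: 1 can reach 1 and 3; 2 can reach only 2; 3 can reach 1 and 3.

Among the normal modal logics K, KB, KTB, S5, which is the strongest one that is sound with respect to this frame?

S5

Symmetric (axiom B): yes — every pair in S has its reverse in S.
Reflexive (axiom T): yes — every world is S-related to itself.
Euclidean (axiom 5): yes — any two successors of a common world are S-related.
So F validates K, KB, KTB, S5. The strongest is S5.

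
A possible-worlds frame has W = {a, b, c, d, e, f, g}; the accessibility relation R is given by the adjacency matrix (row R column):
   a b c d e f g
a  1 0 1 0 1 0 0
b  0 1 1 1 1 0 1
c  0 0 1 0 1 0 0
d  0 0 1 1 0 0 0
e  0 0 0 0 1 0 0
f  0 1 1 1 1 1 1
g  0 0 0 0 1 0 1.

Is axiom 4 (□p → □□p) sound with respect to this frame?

By correspondence theory, 4 is valid on a frame iff R is transitive.
Transitive: no — d R c and c R e, but not d R e.

No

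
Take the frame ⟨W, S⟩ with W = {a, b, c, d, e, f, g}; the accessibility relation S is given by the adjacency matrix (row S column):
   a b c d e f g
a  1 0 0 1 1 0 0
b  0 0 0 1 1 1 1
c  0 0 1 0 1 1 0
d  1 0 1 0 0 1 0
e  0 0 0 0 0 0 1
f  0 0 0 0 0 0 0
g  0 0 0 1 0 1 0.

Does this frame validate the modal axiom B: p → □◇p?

No

By correspondence theory, B is valid on a frame iff S is symmetric.
Symmetric: no — a S e but not e S a.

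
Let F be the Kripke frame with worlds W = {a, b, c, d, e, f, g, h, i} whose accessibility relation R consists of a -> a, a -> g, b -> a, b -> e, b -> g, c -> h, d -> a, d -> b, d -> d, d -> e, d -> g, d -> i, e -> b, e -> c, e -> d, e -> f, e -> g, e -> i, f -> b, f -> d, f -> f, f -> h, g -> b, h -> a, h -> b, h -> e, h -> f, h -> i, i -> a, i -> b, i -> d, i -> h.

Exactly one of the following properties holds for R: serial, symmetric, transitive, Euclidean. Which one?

serial

Serial: yes — every world has a successor (e.g. a R a).
Symmetric: no — a R g but not g R a.
Transitive: no — a R g and g R b, but not a R b.
Euclidean: no — b R a and b R e, but not a R e.
Only serial holds.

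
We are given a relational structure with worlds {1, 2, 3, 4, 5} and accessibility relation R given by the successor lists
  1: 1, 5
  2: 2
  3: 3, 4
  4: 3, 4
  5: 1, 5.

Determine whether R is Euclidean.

Euclidean: yes — any two successors of a common world are R-related.

Yes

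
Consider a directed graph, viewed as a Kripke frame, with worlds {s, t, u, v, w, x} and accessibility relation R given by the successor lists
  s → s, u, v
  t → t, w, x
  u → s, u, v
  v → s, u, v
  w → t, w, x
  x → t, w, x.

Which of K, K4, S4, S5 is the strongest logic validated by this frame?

Transitive (axiom 4): yes — every two-step R-path is closed by a direct edge.
Reflexive (axiom T): yes — every world is R-related to itself.
Euclidean (axiom 5): yes — any two successors of a common world are R-related.
So F validates K, K4, S4, S5. The strongest is S5.

S5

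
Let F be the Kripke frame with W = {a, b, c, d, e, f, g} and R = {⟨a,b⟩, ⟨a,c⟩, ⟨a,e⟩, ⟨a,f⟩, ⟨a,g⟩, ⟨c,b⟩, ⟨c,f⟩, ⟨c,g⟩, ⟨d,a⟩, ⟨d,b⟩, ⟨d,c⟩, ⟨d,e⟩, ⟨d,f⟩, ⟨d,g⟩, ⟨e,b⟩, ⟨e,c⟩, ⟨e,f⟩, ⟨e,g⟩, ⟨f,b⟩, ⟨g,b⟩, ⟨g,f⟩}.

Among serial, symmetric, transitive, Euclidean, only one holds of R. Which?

Serial: no — b has no R-successor.
Symmetric: no — a R b but not b R a.
Transitive: yes — every two-step R-path is closed by a direct edge.
Euclidean: no — a R b and a R c, but not b R c.
Only transitive holds.

transitive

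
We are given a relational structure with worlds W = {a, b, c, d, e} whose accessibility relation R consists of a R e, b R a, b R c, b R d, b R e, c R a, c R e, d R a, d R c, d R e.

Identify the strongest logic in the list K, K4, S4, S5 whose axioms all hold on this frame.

Transitive (axiom 4): yes — every two-step R-path is closed by a direct edge.
Reflexive (axiom T): no — a is not related to itself.
Euclidean (axiom 5): no — b R a and b R c, but not a R c.
So F validates K, K4; S4 would additionally require R to be reflexive. The strongest is K4.

K4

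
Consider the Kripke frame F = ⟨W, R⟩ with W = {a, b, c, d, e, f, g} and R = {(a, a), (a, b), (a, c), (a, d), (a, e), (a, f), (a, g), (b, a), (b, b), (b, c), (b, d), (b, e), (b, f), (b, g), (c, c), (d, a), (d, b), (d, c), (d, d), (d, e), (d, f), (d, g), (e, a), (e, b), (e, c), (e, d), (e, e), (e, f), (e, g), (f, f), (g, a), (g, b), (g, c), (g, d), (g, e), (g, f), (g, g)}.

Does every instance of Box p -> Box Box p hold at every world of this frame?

Yes

Axiom 4 corresponds to the accessibility relation being transitive.
Transitive: yes — every two-step R-path is closed by a direct edge.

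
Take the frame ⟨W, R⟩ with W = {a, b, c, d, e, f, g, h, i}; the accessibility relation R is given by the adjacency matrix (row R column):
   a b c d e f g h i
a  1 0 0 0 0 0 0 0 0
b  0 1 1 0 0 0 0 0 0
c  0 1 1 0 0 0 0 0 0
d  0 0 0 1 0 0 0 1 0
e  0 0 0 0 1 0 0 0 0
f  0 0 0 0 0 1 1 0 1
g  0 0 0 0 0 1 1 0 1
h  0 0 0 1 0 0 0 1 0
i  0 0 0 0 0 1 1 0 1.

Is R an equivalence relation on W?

Reflexive: yes — every world is R-related to itself.
Symmetric: yes — every pair in R has its reverse in R.
Transitive: yes — every two-step R-path is closed by a direct edge.
So R is an equivalence relation.

Yes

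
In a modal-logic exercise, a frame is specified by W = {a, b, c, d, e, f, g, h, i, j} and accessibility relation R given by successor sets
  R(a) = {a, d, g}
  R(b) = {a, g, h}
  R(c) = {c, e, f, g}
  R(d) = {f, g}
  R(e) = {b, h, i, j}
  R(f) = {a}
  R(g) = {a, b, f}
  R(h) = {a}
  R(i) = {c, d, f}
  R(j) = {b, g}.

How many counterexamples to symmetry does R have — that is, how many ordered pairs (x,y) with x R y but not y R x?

Enumerating: (a,d), (b,a), (b,h), (c,e), (c,f), (c,g), (d,f), (d,g), (e,b), (e,h), (e,i), (e,j), … and 8 more.
Total: 20.

20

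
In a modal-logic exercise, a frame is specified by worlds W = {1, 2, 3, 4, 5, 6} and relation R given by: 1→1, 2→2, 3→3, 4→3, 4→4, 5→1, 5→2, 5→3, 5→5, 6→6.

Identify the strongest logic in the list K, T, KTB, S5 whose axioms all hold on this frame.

T

Reflexive (axiom T): yes — every world is R-related to itself.
Symmetric (axiom B): no — 4 R 3 but not 3 R 4.
Euclidean (axiom 5): no — 5 R 1 and 5 R 2, but not 1 R 2.
So F validates K, T; KTB would additionally require R to be symmetric. The strongest is T.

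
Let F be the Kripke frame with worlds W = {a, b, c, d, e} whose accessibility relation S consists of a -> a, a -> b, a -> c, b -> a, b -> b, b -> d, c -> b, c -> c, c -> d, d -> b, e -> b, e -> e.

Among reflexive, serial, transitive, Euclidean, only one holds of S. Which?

Reflexive: no — d is not related to itself.
Serial: yes — every world has a successor (e.g. a S a).
Transitive: no — a S b and b S d, but not a S d.
Euclidean: no — a S b and a S c, but not b S c.
Only serial holds.

serial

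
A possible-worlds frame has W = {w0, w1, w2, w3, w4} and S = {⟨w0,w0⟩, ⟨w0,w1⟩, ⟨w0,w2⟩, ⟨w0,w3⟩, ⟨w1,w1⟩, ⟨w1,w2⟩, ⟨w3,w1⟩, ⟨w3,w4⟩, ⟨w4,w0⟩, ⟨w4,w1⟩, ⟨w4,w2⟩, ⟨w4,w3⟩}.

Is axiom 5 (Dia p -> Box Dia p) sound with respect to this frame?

No

The schema 5 characterises exactly the Euclidean frames.
Euclidean: no — w0 S w1 and w0 S w3, but not w1 S w3.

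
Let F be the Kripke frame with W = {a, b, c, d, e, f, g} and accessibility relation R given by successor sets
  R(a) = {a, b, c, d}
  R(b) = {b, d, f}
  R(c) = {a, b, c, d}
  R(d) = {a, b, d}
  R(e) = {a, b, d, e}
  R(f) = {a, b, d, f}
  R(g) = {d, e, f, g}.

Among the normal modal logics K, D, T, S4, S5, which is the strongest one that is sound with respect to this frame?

T

Serial (axiom D): yes — every world has a successor (e.g. a R a).
Reflexive (axiom T): yes — every world is R-related to itself.
Transitive (axiom 4): no — a R b and b R f, but not a R f.
Euclidean (axiom 5): no — a R b and a R c, but not b R c.
So F validates K, D, T; S4 would additionally require R to be transitive. The strongest is T.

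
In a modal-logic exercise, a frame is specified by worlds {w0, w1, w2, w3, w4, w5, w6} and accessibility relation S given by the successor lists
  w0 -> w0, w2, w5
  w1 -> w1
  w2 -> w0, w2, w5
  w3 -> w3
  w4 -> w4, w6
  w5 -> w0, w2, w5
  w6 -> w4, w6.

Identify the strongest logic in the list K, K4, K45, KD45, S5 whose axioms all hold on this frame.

Transitive (axiom 4): yes — every two-step S-path is closed by a direct edge.
Euclidean (axiom 5): yes — any two successors of a common world are S-related.
Serial (axiom D): yes — every world has a successor (e.g. w0 S w0).
Reflexive (axiom T): yes — every world is S-related to itself.
So F validates K, K4, K45, KD45, S5. The strongest is S5.

S5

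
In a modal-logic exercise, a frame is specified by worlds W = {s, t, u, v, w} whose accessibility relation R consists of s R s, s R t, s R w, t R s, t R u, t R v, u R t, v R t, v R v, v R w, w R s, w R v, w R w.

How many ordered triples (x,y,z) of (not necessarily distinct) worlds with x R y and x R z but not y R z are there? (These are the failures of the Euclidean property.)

Enumerating: (s,t,t), (s,t,w), (s,w,t), (t,s,u), (t,s,v), (t,u,s), (t,u,u), (t,u,v), (t,v,s), (t,v,u), (u,t,t), (v,t,t), (v,t,w), (v,w,t), (w,s,v), (w,v,s).

16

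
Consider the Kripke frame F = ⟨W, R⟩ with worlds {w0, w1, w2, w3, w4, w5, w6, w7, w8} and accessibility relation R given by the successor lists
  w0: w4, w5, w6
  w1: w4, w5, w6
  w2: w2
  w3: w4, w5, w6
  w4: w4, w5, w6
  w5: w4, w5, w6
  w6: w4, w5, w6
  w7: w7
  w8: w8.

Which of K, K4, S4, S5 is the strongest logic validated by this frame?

Transitive (axiom 4): yes — every two-step R-path is closed by a direct edge.
Reflexive (axiom T): no — w0 is not related to itself.
Euclidean (axiom 5): yes — any two successors of a common world are R-related.
So F validates K, K4; S4 would additionally require R to be reflexive. The strongest is K4.

K4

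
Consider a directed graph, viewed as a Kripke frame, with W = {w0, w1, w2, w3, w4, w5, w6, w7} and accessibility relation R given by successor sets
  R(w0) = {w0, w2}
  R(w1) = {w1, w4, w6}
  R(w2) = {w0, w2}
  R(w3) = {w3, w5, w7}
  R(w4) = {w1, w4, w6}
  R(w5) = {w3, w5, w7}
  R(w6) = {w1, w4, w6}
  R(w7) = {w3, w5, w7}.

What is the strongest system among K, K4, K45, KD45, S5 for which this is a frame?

S5

Transitive (axiom 4): yes — every two-step R-path is closed by a direct edge.
Euclidean (axiom 5): yes — any two successors of a common world are R-related.
Serial (axiom D): yes — every world has a successor (e.g. w0 R w0).
Reflexive (axiom T): yes — every world is R-related to itself.
So F validates K, K4, K45, KD45, S5. The strongest is S5.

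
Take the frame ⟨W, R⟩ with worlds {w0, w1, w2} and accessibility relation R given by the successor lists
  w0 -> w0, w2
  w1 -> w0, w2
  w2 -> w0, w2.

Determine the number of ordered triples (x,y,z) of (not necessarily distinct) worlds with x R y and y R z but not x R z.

0

R is transitive; there are no such tuples.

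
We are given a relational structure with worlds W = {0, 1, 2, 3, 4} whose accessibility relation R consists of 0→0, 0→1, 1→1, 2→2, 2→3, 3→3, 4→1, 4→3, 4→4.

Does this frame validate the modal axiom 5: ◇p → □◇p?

Axiom 5 corresponds to the accessibility relation being Euclidean.
Euclidean: no — 4 R 1 and 4 R 3, but not 1 R 3.

No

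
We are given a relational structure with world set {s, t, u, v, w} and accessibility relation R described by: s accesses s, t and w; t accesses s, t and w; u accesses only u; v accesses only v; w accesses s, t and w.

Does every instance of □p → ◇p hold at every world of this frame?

Yes

By correspondence theory, D is valid on a frame iff R is serial.
Serial: yes — every world has a successor (e.g. s R s).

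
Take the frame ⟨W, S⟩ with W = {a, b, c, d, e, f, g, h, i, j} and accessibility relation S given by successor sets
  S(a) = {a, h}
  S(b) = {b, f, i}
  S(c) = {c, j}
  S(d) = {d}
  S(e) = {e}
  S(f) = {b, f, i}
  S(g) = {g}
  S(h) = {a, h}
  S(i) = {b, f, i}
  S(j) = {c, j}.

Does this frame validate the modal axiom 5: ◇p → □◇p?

The schema 5 characterises exactly the Euclidean frames.
Euclidean: yes — any two successors of a common world are S-related.

Yes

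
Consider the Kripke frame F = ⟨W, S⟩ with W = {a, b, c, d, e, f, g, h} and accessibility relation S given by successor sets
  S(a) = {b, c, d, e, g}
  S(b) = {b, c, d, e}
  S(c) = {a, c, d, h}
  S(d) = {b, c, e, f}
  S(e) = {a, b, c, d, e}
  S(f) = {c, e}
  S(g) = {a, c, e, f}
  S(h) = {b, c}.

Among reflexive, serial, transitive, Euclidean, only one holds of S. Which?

serial

Reflexive: no — a is not related to itself.
Serial: yes — every world has a successor (e.g. a S b).
Transitive: no — a S c and c S h, but not a S h.
Euclidean: no — a S b and a S g, but not b S g.
Only serial holds.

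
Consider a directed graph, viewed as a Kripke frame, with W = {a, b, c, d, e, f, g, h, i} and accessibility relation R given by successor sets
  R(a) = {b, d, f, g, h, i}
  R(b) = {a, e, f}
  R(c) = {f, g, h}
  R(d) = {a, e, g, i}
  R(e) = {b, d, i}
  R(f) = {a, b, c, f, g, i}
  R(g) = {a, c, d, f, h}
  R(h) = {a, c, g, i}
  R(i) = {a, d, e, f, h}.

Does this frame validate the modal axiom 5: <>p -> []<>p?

Axiom 5 corresponds to the accessibility relation being Euclidean.
Euclidean: no — a R b and a R d, but not b R d.

No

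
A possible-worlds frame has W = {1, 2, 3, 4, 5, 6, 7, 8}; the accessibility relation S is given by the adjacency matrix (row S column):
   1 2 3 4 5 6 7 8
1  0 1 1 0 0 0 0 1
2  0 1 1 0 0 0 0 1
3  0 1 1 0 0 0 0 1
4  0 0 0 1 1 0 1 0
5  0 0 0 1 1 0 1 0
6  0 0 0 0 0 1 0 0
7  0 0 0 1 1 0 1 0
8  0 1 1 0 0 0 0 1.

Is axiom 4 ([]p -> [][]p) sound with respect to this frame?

The schema 4 characterises exactly the transitive frames.
Transitive: yes — every two-step S-path is closed by a direct edge.

Yes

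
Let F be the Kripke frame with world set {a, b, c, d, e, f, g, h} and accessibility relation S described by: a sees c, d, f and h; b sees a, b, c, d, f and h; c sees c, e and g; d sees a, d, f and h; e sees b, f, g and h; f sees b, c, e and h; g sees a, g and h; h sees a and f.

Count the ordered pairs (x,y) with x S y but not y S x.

16

Enumerating: (a,c), (a,f), (b,a), (b,c), (b,d), (b,h), (c,e), (c,g), (d,f), (d,h), (e,b), (e,g), (e,h), (f,c), (g,a), (g,h).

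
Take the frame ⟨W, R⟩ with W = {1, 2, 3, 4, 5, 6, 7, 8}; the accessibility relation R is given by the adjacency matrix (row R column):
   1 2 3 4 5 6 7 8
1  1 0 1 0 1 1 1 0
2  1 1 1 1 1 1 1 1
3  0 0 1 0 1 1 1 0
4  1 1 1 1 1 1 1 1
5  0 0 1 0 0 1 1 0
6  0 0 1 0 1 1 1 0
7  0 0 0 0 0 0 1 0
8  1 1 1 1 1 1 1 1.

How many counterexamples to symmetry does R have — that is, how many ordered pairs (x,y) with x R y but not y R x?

22

Enumerating: (1,3), (1,5), (1,6), (1,7), (2,1), (2,3), (2,5), (2,6), (2,7), (3,7), (4,1), (4,3), … and 10 more.
Total: 22.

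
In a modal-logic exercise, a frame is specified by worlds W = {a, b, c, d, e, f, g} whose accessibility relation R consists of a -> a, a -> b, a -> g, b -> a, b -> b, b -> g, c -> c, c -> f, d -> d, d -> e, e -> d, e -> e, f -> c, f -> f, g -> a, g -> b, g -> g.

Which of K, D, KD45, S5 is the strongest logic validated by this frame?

Serial (axiom D): yes — every world has a successor (e.g. a R a).
Euclidean (axiom 5): yes — any two successors of a common world are R-related.
Transitive (axiom 4): yes — every two-step R-path is closed by a direct edge.
Reflexive (axiom T): yes — every world is R-related to itself.
So F validates K, D, KD45, S5. The strongest is S5.

S5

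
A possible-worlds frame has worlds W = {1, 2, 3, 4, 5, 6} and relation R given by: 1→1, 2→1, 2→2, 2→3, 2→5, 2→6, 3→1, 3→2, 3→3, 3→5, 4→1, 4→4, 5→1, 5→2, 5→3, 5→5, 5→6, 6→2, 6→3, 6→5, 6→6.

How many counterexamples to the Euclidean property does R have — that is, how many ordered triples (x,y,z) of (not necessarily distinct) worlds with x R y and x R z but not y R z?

17

Enumerating: (2,1,2), (2,1,3), (2,1,5), (2,1,6), (2,3,6), (2,6,1), (3,1,2), (3,1,3), (3,1,5), (4,1,4), (5,1,2), (5,1,3), (5,1,5), (5,1,6), (5,3,6), (5,6,1), (6,3,6).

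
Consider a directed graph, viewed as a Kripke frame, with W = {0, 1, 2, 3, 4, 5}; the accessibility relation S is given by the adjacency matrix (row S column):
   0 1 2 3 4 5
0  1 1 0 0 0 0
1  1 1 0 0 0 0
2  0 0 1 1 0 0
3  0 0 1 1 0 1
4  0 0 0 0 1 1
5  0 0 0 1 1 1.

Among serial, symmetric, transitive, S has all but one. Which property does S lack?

transitive

Serial: yes — every world has a successor (e.g. 0 S 0).
Symmetric: yes — every pair in S has its reverse in S.
Transitive: no — 2 S 3 and 3 S 5, but not 2 S 5.
Only transitive fails.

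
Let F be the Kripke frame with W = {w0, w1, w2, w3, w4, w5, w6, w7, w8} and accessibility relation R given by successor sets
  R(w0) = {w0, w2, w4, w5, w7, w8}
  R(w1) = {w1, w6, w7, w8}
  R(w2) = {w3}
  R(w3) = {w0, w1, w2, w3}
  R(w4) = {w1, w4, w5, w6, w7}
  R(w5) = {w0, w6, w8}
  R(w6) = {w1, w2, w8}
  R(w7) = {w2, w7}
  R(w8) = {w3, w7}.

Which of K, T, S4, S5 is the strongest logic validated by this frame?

K

Reflexive (axiom T): no — w2 is not related to itself.
Transitive (axiom 4): no — w0 R w2 and w2 R w3, but not w0 R w3.
Euclidean (axiom 5): no — w0 R w2 and w0 R w4, but not w2 R w4.
So F validates K; T would additionally require R to be reflexive. The strongest is K.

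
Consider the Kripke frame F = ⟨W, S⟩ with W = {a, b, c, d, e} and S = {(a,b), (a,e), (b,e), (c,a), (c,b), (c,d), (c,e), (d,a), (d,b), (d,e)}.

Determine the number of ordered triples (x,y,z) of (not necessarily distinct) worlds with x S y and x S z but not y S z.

Enumerating: (a,b,b), (a,e,b), (a,e,e), (b,e,e), (c,a,a), (c,a,d), (c,b,a), (c,b,b), (c,b,d), (c,d,d), (c,e,a), (c,e,b), … and 8 more.
Total: 20.

20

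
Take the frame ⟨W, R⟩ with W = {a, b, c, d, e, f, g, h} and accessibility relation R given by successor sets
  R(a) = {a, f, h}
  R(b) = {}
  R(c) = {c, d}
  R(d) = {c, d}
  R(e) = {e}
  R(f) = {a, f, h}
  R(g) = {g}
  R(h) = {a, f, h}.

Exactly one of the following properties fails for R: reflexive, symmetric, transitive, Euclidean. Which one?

reflexive

Reflexive: no — b is not related to itself.
Symmetric: yes — every pair in R has its reverse in R.
Transitive: yes — every two-step R-path is closed by a direct edge.
Euclidean: yes — any two successors of a common world are R-related.
Only reflexive fails.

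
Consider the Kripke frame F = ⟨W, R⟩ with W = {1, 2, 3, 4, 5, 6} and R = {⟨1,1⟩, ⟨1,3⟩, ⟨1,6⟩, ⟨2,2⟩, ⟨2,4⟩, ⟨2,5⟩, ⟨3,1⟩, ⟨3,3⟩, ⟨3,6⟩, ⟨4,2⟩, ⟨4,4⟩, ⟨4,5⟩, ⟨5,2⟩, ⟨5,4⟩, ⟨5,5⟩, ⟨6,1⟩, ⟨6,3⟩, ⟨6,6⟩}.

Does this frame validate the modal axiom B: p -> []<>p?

Yes

Axiom B corresponds to the accessibility relation being symmetric.
Symmetric: yes — every pair in R has its reverse in R.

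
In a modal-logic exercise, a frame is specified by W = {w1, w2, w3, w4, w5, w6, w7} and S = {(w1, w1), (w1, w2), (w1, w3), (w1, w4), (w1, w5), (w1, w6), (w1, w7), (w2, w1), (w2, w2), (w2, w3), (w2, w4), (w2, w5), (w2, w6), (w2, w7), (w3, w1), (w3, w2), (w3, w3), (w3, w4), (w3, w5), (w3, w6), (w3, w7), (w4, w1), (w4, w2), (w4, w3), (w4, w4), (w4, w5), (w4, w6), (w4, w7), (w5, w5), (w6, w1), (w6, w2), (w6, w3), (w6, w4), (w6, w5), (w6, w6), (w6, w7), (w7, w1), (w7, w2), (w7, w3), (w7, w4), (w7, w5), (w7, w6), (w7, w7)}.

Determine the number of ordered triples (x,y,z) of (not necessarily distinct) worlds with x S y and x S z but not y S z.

Enumerating: (w1,w5,w1), (w1,w5,w2), (w1,w5,w3), (w1,w5,w4), (w1,w5,w6), (w1,w5,w7), (w2,w5,w1), (w2,w5,w2), (w2,w5,w3), (w2,w5,w4), (w2,w5,w6), (w2,w5,w7), … and 24 more.
Total: 36.

36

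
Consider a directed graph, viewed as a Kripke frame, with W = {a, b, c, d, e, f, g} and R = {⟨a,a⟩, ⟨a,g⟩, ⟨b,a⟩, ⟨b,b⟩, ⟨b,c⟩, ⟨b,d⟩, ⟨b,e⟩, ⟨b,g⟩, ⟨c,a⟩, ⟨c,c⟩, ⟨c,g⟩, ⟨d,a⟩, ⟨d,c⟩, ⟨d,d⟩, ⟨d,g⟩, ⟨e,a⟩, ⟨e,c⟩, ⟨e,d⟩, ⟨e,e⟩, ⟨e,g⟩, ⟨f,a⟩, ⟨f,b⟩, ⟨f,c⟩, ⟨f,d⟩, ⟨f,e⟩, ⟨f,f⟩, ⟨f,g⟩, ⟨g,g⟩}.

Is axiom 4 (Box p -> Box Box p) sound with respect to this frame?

Yes

The schema 4 characterises exactly the transitive frames.
Transitive: yes — every two-step R-path is closed by a direct edge.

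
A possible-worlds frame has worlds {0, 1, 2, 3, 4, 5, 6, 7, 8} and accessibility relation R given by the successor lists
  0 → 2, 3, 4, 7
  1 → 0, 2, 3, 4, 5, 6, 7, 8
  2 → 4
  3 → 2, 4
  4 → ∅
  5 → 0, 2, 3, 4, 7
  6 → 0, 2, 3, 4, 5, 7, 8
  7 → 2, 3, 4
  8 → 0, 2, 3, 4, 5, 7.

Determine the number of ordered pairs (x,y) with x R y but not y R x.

36

Enumerating: (0,2), (0,3), (0,4), (0,7), (1,0), (1,2), (1,3), (1,4), (1,5), (1,6), (1,7), (1,8), … and 24 more.
Total: 36.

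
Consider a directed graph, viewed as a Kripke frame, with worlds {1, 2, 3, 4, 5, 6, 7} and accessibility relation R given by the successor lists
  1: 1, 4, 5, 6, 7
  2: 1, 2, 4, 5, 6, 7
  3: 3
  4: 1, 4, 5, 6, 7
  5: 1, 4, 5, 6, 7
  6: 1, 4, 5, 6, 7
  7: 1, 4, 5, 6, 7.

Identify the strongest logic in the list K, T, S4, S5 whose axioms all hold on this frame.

Reflexive (axiom T): yes — every world is R-related to itself.
Transitive (axiom 4): yes — every two-step R-path is closed by a direct edge.
Euclidean (axiom 5): no — 2 R 1 and 2 R 2, but not 1 R 2.
So F validates K, T, S4; S5 would additionally require R to be Euclidean. The strongest is S4.

S4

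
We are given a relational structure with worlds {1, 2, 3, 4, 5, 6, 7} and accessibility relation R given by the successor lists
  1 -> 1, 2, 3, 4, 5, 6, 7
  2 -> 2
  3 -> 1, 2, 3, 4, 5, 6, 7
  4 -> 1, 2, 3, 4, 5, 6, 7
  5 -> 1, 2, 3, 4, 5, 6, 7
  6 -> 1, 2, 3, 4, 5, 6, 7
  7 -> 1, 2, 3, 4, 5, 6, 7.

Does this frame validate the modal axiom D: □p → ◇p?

By correspondence theory, D is valid on a frame iff R is serial.
Serial: yes — every world has a successor (e.g. 1 R 1).

Yes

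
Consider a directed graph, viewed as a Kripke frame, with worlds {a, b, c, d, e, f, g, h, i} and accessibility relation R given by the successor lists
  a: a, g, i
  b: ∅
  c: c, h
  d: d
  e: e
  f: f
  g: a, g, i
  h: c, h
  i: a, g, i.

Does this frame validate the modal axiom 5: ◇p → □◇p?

Axiom 5 corresponds to the accessibility relation being Euclidean.
Euclidean: yes — any two successors of a common world are R-related.

Yes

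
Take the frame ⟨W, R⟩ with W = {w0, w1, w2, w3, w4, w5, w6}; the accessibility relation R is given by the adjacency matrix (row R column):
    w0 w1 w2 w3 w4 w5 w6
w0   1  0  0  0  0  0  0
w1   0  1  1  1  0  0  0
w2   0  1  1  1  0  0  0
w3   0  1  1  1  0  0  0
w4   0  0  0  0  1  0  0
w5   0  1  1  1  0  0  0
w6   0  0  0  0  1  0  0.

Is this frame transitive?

Yes

Transitive: yes — every two-step R-path is closed by a direct edge.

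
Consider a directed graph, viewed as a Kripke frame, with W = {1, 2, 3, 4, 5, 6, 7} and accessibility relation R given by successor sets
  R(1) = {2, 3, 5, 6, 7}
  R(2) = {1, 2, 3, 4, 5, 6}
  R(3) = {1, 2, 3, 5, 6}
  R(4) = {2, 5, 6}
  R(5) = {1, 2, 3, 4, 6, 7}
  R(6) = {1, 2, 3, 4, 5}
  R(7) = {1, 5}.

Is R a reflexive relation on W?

No

Reflexive: no — 1 is not related to itself.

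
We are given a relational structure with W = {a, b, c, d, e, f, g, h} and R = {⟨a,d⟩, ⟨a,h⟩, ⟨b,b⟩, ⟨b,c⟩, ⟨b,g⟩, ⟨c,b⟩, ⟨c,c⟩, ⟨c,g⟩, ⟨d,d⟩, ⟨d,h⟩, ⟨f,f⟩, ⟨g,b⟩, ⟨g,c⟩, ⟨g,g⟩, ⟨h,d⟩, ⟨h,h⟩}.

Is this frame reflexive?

No

Reflexive: no — a is not related to itself.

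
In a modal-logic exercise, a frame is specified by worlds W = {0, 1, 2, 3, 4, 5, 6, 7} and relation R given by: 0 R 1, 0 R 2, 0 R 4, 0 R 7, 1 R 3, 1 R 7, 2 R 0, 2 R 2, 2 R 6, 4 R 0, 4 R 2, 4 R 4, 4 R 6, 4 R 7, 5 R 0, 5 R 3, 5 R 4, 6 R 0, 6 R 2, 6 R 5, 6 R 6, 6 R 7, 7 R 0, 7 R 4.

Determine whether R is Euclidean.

Euclidean: no — 0 R 1 and 0 R 2, but not 1 R 2.

No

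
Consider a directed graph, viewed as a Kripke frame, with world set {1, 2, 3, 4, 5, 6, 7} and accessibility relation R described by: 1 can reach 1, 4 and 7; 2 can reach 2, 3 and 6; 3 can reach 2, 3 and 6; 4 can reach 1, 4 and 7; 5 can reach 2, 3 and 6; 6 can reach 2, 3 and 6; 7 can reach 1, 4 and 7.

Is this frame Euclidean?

Euclidean: yes — any two successors of a common world are R-related.

Yes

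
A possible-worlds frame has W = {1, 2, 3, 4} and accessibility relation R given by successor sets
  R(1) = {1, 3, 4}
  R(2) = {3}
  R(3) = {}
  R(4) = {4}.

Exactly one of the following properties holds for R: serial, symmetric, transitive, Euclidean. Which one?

Serial: no — 3 has no R-successor.
Symmetric: no — 1 R 3 but not 3 R 1.
Transitive: yes — every two-step R-path is closed by a direct edge.
Euclidean: no — 1 R 3 and 1 R 4, but not 3 R 4.
Only transitive holds.

transitive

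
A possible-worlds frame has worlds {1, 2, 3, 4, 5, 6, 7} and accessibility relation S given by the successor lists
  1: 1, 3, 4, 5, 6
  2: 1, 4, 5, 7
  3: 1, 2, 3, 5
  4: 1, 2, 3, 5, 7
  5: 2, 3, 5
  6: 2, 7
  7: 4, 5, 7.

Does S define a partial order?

No

Reflexive: no — 2 is not related to itself.
Transitive: no — 1 S 3 and 3 S 2, but not 1 S 2.
Antisymmetric: no — 1 S 3 and 3 S 1 with 1 ≠ 3.
So S is not a partial order.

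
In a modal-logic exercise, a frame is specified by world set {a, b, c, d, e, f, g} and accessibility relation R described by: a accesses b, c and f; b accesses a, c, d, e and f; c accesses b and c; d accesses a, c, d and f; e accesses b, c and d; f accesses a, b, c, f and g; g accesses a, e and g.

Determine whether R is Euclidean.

Euclidean: no — a R c and a R f, but not c R f.

No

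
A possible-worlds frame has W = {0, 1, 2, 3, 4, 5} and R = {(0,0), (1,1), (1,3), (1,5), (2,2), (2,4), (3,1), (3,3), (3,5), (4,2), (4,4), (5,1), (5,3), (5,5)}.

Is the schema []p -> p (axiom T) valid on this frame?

Yes

Axiom T corresponds to the accessibility relation being reflexive.
Reflexive: yes — every world is R-related to itself.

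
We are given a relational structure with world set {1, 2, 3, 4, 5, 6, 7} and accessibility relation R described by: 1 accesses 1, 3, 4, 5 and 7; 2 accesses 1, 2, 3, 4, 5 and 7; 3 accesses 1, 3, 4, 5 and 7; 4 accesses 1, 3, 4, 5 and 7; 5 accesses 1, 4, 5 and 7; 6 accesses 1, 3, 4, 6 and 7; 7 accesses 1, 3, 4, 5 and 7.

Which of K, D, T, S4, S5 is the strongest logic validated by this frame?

Serial (axiom D): yes — every world has a successor (e.g. 1 R 1).
Reflexive (axiom T): yes — every world is R-related to itself.
Transitive (axiom 4): no — 5 R 1 and 1 R 3, but not 5 R 3.
Euclidean (axiom 5): no — 1 R 5 and 1 R 3, but not 5 R 3.
So F validates K, D, T; S4 would additionally require R to be transitive. The strongest is T.

T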